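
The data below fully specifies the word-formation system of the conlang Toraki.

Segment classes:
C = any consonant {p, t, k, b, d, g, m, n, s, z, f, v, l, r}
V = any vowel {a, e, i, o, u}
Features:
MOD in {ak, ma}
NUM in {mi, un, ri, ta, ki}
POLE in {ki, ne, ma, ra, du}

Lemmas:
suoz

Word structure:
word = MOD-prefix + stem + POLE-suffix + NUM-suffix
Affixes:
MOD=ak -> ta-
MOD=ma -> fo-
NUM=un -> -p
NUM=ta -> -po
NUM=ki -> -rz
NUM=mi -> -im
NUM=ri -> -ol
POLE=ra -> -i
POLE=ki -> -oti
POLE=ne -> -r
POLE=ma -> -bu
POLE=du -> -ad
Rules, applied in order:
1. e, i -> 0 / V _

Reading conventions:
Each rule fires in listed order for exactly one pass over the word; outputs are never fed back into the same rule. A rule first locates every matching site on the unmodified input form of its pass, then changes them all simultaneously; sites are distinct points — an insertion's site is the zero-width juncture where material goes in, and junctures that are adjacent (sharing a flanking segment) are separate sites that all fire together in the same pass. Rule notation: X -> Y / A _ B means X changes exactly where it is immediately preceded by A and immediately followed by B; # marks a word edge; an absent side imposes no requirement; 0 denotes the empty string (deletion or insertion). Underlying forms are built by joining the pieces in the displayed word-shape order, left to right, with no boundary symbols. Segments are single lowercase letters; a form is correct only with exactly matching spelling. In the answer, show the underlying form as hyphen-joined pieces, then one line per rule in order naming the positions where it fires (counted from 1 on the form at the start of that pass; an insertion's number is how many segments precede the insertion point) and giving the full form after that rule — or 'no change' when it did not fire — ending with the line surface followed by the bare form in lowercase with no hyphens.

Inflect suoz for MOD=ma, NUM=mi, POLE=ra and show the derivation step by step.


underlying: fo-suoz-i-im
1. e, i -> 0 / V _: fires at position(s) 8: fosuozim
surface: fosuozim


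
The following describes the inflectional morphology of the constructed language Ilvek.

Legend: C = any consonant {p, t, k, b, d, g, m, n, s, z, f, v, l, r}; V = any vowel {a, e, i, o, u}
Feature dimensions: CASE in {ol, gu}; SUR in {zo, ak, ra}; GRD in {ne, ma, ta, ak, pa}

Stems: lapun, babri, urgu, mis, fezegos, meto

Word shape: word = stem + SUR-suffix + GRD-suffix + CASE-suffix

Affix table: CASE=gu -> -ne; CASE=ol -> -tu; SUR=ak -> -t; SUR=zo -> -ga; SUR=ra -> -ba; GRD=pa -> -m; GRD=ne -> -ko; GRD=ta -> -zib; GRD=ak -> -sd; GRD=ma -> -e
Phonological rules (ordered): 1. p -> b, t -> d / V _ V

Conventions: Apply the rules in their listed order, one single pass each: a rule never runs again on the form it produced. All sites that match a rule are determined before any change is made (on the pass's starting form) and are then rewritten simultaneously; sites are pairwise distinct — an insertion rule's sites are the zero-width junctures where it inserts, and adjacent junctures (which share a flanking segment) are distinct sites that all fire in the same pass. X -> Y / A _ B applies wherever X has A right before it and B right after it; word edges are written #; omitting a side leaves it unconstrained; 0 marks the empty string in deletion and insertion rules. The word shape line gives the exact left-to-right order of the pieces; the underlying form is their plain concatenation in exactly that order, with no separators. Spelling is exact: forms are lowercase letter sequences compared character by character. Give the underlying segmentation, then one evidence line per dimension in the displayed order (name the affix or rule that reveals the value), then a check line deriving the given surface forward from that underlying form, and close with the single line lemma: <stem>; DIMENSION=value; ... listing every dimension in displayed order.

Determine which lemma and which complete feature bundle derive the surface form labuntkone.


underlying: lapun-t-ko-ne
CASE=gu - signalled by the affix -ne
SUR=ak - signalled by the affix -t
GRD=ne - signalled by the affix -ko
check: lapuntkone -> labuntkone
lemma: lapun; CASE=gu; SUR=ak; GRD=ne


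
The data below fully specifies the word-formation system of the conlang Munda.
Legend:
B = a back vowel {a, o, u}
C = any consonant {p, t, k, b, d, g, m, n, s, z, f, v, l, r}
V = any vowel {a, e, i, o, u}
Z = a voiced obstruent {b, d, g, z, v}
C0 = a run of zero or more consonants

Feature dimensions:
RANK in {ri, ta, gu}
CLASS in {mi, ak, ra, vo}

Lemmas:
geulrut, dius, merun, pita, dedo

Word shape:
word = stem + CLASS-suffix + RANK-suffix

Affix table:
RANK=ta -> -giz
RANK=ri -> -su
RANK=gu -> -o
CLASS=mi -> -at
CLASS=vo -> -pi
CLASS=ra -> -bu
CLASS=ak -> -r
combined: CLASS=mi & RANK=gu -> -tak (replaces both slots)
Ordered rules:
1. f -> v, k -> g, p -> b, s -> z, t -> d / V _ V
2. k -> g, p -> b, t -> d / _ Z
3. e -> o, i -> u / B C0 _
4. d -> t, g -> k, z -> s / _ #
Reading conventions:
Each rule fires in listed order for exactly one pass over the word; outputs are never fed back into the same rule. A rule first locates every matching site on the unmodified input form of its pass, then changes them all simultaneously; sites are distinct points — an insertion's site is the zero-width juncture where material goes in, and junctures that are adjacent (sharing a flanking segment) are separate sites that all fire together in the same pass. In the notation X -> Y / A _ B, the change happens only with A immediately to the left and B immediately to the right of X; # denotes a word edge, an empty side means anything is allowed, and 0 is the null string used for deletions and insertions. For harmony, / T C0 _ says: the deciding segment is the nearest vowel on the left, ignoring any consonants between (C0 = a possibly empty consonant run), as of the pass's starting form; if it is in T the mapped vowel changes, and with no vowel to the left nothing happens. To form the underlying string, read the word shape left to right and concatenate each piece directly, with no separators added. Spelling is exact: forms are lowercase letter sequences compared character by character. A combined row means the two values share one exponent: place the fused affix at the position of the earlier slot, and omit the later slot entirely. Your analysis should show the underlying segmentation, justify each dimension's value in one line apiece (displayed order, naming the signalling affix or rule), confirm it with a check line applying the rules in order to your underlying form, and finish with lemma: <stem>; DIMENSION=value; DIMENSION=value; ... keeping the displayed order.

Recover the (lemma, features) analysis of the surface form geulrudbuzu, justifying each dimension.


underlying: geulrut-bu-su
RANK=ri - signalled by the affix -su
CLASS=ra - signalled by the affix -bu
check: geulrutbusu -> geulrutbuzu -> geulrudbuzu -> geulrudbuzu -> geulrudbuzu
lemma: geulrut; RANK=ri; CLASS=ra


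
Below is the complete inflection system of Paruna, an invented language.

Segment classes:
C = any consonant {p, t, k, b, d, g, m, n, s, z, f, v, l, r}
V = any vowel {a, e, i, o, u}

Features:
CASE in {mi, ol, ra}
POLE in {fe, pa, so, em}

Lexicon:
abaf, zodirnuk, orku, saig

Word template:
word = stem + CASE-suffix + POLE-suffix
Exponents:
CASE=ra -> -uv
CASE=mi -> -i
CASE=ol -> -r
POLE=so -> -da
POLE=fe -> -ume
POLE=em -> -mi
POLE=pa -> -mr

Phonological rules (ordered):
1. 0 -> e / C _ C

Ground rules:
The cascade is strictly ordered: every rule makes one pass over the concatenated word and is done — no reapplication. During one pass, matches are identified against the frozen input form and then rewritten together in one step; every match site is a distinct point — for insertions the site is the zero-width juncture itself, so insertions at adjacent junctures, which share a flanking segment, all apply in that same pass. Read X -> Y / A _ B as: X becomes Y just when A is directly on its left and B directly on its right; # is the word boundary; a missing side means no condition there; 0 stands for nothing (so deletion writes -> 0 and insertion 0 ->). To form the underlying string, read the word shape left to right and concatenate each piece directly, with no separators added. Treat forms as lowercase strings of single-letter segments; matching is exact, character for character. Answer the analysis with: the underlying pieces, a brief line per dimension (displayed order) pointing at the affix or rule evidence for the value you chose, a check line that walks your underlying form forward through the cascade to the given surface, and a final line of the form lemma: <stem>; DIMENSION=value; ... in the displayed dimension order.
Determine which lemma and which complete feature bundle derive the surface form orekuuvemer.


underlying: orku-uv-mr
CASE=ra - signalled by the affix -uv
POLE=pa - signalled by the affix -mr
check: orkuuvmr -> orekuuvemer
lemma: orku; CASE=ra; POLE=pa


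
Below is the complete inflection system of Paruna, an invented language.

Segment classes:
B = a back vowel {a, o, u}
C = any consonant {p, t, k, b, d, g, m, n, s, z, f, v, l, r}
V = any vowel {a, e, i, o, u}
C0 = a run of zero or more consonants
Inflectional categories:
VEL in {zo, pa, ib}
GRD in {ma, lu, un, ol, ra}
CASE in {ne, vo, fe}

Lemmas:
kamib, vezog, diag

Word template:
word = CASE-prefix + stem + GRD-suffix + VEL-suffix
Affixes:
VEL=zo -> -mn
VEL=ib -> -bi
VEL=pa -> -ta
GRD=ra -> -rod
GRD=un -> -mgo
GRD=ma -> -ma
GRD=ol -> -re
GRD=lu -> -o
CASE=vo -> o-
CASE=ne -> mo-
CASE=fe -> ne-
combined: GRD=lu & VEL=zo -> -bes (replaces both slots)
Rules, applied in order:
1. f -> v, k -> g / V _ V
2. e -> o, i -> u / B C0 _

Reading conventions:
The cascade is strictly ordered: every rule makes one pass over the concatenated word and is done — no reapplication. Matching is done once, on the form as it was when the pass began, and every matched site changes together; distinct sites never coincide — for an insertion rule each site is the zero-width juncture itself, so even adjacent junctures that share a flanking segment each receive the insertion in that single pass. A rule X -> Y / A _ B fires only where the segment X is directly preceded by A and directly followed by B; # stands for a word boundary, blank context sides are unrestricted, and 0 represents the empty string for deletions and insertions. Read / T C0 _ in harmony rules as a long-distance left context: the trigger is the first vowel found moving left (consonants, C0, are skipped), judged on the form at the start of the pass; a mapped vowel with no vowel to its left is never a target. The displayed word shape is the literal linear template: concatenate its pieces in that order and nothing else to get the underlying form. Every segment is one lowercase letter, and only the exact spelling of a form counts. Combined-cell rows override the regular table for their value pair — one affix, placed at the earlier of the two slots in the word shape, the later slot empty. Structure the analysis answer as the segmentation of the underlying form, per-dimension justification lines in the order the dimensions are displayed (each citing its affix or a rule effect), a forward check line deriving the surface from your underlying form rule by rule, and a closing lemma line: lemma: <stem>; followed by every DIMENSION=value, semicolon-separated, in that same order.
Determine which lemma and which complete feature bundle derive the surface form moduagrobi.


underlying: mo-diag-re-bi
VEL=ib - signalled by the affix -bi
GRD=ol - signalled by the affix -re
CASE=ne - signalled by the affix mo-
check: modiagrebi -> modiagrebi -> moduagrobi
lemma: diag; VEL=ib; GRD=ol; CASE=ne


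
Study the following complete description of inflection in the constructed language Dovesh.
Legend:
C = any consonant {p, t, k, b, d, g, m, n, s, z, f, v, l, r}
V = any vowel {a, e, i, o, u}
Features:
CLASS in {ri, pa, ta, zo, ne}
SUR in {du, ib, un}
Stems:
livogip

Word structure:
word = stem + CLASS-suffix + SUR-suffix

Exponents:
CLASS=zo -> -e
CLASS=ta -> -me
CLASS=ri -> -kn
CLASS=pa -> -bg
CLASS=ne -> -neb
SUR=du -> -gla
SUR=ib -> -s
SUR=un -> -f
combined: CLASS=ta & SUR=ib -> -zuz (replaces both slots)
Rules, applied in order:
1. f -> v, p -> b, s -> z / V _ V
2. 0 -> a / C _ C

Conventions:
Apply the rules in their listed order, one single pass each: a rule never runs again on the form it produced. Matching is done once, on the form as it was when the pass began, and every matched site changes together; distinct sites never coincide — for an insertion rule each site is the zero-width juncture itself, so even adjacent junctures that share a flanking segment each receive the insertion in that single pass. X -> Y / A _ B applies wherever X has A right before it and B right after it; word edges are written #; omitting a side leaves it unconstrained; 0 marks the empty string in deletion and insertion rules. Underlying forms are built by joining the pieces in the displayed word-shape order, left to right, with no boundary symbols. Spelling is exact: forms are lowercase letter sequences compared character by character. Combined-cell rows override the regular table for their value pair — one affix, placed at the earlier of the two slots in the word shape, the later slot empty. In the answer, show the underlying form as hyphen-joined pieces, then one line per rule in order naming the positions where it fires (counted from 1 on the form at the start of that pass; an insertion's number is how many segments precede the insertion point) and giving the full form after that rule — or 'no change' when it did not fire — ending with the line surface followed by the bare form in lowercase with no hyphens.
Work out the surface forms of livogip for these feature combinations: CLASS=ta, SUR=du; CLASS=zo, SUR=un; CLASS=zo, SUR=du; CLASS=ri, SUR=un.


cell CLASS=ta, SUR=du:
underlying: livogip-me-gla
1. f -> v, p -> b, s -> z / V _ V: no change
2. 0 -> a / C _ C: inserts after position(s) 7, 10: livogipamegala
surface: livogipamegala

cell CLASS=zo, SUR=un:
underlying: livogip-e-f
1. f -> v, p -> b, s -> z / V _ V: fires at position(s) 7: livogibef
2. 0 -> a / C _ C: no change
surface: livogibef

cell CLASS=zo, SUR=du:
underlying: livogip-e-gla
1. f -> v, p -> b, s -> z / V _ V: fires at position(s) 7: livogibegla
2. 0 -> a / C _ C: inserts after position(s) 9: livogibegala
surface: livogibegala

cell CLASS=ri, SUR=un:
underlying: livogip-kn-f
1. f -> v, p -> b, s -> z / V _ V: no change
2. 0 -> a / C _ C: inserts after position(s) 7, 8, 9: livogipakanaf
surface: livogipakanaf


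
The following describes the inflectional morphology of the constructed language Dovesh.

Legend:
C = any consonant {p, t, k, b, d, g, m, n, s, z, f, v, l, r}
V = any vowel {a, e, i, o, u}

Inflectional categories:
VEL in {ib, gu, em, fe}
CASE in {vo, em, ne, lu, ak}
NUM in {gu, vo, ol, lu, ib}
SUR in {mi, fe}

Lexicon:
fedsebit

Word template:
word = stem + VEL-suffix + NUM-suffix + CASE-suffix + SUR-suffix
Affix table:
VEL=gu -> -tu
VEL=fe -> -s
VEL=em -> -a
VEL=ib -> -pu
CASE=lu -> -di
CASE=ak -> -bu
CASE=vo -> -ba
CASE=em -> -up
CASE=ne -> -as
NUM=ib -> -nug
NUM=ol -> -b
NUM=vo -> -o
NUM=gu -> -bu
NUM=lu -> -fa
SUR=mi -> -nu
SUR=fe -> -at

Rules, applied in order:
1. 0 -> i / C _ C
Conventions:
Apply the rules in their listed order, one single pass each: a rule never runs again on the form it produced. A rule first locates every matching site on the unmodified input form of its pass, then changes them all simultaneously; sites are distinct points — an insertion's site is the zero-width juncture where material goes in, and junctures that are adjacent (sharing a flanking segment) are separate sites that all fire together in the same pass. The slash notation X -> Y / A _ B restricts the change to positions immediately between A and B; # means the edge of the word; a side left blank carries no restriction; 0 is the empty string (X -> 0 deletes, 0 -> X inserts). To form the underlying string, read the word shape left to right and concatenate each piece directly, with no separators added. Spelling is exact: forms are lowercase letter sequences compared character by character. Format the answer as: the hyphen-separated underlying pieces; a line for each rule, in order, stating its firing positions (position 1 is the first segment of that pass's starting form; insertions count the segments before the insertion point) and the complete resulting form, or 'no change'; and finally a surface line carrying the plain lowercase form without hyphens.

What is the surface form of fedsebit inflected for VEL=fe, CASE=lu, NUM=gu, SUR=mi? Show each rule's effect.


underlying: fedsebit-s-bu-di-nu
1. 0 -> i / C _ C: inserts after position(s) 3, 8, 9: fedisebitisibudinu
surface: fedisebitisibudinu


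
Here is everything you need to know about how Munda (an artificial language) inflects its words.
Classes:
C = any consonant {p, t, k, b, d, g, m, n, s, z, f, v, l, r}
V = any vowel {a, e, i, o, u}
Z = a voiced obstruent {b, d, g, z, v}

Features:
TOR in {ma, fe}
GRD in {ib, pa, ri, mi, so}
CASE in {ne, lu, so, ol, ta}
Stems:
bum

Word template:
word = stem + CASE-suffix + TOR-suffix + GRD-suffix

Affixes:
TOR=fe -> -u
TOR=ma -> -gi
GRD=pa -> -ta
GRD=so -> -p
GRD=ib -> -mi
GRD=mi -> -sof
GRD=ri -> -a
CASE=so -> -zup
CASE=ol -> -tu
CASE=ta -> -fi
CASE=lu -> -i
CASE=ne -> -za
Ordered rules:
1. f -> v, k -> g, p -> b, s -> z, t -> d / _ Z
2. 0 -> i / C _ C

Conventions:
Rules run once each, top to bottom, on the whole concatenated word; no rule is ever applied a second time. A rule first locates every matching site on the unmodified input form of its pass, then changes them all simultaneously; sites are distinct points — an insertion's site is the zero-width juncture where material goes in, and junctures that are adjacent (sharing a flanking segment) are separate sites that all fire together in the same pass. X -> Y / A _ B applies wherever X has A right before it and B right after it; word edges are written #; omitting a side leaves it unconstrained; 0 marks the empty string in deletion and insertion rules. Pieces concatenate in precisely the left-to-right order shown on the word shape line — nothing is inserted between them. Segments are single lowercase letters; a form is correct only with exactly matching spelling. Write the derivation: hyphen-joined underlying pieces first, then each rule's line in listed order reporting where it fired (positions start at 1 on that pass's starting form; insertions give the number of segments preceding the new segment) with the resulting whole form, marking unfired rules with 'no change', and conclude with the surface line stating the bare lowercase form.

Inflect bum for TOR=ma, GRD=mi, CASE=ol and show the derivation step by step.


underlying: bum-tu-gi-sof
1. f -> v, k -> g, p -> b, s -> z, t -> d / _ Z: no change
2. 0 -> i / C _ C: inserts after position(s) 3: bumitugisof
surface: bumitugisof


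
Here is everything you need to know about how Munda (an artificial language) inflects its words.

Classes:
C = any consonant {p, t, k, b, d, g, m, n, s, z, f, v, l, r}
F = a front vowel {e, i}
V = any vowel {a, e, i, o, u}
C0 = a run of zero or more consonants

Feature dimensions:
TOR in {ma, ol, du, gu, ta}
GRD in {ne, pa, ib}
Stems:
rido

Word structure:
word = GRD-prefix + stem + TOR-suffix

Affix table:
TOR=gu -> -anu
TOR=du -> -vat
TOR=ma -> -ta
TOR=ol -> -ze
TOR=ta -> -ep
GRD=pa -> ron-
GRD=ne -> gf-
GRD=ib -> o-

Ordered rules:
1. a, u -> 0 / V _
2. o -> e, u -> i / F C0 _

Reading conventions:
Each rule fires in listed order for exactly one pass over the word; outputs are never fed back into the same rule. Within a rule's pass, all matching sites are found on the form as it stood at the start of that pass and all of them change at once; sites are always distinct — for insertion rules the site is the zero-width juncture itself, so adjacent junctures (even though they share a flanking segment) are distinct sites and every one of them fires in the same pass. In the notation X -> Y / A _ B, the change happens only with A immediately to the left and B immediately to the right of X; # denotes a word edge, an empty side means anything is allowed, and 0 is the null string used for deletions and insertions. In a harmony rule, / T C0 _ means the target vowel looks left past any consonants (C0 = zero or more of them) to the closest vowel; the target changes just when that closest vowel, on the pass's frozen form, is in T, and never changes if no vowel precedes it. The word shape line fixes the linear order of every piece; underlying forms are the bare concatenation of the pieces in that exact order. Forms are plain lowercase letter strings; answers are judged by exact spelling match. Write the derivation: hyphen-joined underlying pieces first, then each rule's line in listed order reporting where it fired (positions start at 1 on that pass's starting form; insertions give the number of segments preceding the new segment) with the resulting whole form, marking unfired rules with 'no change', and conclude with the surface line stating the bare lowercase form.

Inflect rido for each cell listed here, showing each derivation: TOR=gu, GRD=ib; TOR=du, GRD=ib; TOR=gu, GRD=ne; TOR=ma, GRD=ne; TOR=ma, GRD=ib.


cell TOR=gu, GRD=ib:
underlying: o-rido-anu
1. a, u -> 0 / V _: fires at position(s) 6: oridonu
2. o -> e, u -> i / F C0 _: fires at position(s) 5: oridenu
surface: oridenu

cell TOR=du, GRD=ib:
underlying: o-rido-vat
1. a, u -> 0 / V _: no change
2. o -> e, u -> i / F C0 _: fires at position(s) 5: oridevat
surface: oridevat

cell TOR=gu, GRD=ne:
underlying: gf-rido-anu
1. a, u -> 0 / V _: fires at position(s) 7: gfridonu
2. o -> e, u -> i / F C0 _: fires at position(s) 6: gfridenu
surface: gfridenu

cell TOR=ma, GRD=ne:
underlying: gf-rido-ta
1. a, u -> 0 / V _: no change
2. o -> e, u -> i / F C0 _: fires at position(s) 6: gfrideta
surface: gfrideta

cell TOR=ma, GRD=ib:
underlying: o-rido-ta
1. a, u -> 0 / V _: no change
2. o -> e, u -> i / F C0 _: fires at position(s) 5: orideta
surface: orideta


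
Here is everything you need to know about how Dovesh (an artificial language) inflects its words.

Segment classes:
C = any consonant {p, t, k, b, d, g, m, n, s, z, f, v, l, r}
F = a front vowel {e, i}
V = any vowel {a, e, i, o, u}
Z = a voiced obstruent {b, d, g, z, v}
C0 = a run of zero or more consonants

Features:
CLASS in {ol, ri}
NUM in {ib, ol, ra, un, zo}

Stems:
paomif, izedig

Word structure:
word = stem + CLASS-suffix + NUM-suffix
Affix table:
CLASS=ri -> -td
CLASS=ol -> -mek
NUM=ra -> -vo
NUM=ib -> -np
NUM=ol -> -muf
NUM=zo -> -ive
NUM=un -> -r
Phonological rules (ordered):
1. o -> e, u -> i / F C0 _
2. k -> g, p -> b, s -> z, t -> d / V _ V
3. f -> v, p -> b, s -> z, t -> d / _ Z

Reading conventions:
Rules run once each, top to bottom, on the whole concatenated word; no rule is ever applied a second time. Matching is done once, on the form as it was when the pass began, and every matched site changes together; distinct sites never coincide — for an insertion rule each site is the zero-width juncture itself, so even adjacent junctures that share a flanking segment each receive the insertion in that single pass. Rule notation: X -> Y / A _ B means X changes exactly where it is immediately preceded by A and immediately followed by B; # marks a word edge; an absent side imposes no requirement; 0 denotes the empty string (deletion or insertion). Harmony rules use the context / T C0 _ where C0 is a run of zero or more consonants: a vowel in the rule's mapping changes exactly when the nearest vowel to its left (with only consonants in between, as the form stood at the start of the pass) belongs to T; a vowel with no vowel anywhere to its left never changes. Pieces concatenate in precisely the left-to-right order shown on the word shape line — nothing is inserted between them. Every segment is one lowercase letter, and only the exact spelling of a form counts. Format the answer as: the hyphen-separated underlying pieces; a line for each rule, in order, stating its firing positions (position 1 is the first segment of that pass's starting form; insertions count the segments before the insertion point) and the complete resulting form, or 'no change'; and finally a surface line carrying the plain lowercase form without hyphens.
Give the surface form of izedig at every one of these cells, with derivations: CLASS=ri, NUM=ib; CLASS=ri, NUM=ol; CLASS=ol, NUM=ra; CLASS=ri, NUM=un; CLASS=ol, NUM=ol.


cell CLASS=ri, NUM=ib:
underlying: izedig-td-np
1. o -> e, u -> i / F C0 _: no change
2. k -> g, p -> b, s -> z, t -> d / V _ V: no change
3. f -> v, p -> b, s -> z, t -> d / _ Z: fires at position(s) 7: izedigddnp
surface: izedigddnp

cell CLASS=ri, NUM=ol:
underlying: izedig-td-muf
1. o -> e, u -> i / F C0 _: fires at position(s) 10: izedigtdmif
2. k -> g, p -> b, s -> z, t -> d / V _ V: no change
3. f -> v, p -> b, s -> z, t -> d / _ Z: fires at position(s) 7: izedigddmif
surface: izedigddmif

cell CLASS=ol, NUM=ra:
underlying: izedig-mek-vo
1. o -> e, u -> i / F C0 _: fires at position(s) 11: izedigmekve
2. k -> g, p -> b, s -> z, t -> d / V _ V: no change
3. f -> v, p -> b, s -> z, t -> d / _ Z: no change
surface: izedigmekve

cell CLASS=ri, NUM=un:
underlying: izedig-td-r
1. o -> e, u -> i / F C0 _: no change
2. k -> g, p -> b, s -> z, t -> d / V _ V: no change
3. f -> v, p -> b, s -> z, t -> d / _ Z: fires at position(s) 7: izedigddr
surface: izedigddr

cell CLASS=ol, NUM=ol:
underlying: izedig-mek-muf
1. o -> e, u -> i / F C0 _: fires at position(s) 11: izedigmekmif
2. k -> g, p -> b, s -> z, t -> d / V _ V: no change
3. f -> v, p -> b, s -> z, t -> d / _ Z: no change
surface: izedigmekmif


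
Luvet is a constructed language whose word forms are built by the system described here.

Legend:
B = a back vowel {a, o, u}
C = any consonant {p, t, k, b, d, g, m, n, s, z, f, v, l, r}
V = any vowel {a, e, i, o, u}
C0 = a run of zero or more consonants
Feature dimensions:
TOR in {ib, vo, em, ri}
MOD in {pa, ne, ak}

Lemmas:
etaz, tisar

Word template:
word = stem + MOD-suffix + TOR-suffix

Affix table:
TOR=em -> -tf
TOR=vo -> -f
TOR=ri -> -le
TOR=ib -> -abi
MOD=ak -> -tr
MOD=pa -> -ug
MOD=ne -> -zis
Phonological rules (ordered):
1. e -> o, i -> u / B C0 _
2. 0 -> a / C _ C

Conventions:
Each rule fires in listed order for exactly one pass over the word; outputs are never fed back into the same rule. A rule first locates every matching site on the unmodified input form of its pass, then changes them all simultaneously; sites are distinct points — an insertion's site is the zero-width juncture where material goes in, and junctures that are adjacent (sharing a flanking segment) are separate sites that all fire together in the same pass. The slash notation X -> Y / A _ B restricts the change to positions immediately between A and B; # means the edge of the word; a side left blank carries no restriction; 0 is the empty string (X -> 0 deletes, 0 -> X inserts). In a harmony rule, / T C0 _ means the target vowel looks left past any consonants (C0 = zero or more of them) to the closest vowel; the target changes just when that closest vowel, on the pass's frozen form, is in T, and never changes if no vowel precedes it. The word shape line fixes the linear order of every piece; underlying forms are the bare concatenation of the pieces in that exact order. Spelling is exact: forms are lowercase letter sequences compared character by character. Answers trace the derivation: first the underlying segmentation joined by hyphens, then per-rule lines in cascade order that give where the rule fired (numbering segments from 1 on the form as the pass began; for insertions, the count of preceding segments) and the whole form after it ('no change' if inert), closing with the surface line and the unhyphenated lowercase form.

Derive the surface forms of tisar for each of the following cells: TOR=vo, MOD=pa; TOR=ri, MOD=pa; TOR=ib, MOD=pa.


cell TOR=vo, MOD=pa:
underlying: tisar-ug-f
1. e -> o, i -> u / B C0 _: no change
2. 0 -> a / C _ C: inserts after position(s) 7: tisarugaf
surface: tisarugaf

cell TOR=ri, MOD=pa:
underlying: tisar-ug-le
1. e -> o, i -> u / B C0 _: fires at position(s) 9: tisaruglo
2. 0 -> a / C _ C: inserts after position(s) 7: tisarugalo
surface: tisarugalo

cell TOR=ib, MOD=pa:
underlying: tisar-ug-abi
1. e -> o, i -> u / B C0 _: fires at position(s) 10: tisarugabu
2. 0 -> a / C _ C: no change
surface: tisarugabu


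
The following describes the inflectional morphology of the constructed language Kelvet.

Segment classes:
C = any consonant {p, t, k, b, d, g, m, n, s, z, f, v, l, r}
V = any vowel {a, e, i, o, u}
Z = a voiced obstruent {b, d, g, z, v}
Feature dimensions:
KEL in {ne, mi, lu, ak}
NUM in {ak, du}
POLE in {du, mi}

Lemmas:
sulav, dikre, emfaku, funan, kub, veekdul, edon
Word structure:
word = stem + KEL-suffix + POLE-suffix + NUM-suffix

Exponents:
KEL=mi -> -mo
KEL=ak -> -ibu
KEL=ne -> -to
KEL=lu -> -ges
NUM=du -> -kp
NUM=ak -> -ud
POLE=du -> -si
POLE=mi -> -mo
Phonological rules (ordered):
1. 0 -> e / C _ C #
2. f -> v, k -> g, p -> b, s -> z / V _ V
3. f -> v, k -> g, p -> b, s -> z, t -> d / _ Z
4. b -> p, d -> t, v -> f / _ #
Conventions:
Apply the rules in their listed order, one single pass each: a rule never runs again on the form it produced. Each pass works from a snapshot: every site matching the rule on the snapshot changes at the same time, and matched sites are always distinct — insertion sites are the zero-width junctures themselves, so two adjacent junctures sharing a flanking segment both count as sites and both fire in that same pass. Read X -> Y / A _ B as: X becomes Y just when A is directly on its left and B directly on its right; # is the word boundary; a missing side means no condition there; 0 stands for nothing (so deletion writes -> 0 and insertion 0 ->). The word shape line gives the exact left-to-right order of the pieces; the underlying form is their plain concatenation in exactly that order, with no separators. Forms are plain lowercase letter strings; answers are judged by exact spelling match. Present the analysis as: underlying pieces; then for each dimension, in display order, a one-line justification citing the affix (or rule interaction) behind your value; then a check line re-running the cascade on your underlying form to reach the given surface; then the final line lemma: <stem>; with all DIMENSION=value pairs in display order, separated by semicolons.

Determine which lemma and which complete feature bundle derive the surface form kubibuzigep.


underlying: kub-ibu-si-kp
KEL=ak - signalled by the affix -ibu
NUM=du - signalled by the affix -kp
POLE=du - signalled by the affix -si
check: kubibusikp -> kubibusikep -> kubibuzigep -> kubibuzigep -> kubibuzigep
lemma: kub; KEL=ak; NUM=du; POLE=du


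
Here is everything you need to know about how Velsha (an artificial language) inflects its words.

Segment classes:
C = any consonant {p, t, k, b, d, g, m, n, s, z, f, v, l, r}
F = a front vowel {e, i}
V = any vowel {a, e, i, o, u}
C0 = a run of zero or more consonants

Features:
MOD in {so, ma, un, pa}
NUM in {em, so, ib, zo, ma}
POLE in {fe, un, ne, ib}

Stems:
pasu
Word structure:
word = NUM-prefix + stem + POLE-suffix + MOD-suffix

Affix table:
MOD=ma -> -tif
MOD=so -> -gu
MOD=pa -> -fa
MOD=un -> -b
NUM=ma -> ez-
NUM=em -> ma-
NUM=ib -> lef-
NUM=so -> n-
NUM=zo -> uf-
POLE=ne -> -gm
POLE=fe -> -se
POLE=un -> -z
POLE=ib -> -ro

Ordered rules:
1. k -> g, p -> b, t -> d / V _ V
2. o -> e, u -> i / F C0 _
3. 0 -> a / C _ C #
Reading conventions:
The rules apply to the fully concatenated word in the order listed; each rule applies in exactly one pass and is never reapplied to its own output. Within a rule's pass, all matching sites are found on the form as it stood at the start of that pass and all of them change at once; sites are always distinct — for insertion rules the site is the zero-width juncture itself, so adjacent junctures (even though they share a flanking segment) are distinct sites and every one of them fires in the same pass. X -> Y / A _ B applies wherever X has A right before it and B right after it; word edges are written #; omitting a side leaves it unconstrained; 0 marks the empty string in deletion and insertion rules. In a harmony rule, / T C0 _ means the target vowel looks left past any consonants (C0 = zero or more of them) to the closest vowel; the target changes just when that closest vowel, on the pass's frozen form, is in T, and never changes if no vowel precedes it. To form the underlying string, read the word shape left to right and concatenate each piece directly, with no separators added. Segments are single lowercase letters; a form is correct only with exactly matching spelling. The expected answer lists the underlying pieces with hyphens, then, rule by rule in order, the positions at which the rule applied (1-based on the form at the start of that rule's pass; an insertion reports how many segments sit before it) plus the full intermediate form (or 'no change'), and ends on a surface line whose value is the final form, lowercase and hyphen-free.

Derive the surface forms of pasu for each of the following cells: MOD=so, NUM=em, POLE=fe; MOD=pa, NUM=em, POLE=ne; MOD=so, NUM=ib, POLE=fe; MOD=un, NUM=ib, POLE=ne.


cell MOD=so, NUM=em, POLE=fe:
underlying: ma-pasu-se-gu
1. k -> g, p -> b, t -> d / V _ V: fires at position(s) 3: mabasusegu
2. o -> e, u -> i / F C0 _: fires at position(s) 10: mabasusegi
3. 0 -> a / C _ C #: no change
surface: mabasusegi

cell MOD=pa, NUM=em, POLE=ne:
underlying: ma-pasu-gm-fa
1. k -> g, p -> b, t -> d / V _ V: fires at position(s) 3: mabasugmfa
2. o -> e, u -> i / F C0 _: no change
3. 0 -> a / C _ C #: no change
surface: mabasugmfa

cell MOD=so, NUM=ib, POLE=fe:
underlying: lef-pasu-se-gu
1. k -> g, p -> b, t -> d / V _ V: no change
2. o -> e, u -> i / F C0 _: fires at position(s) 11: lefpasusegi
3. 0 -> a / C _ C #: no change
surface: lefpasusegi

cell MOD=un, NUM=ib, POLE=ne:
underlying: lef-pasu-gm-b
1. k -> g, p -> b, t -> d / V _ V: no change
2. o -> e, u -> i / F C0 _: no change
3. 0 -> a / C _ C #: inserts after position(s) 9: lefpasugmab
surface: lefpasugmab


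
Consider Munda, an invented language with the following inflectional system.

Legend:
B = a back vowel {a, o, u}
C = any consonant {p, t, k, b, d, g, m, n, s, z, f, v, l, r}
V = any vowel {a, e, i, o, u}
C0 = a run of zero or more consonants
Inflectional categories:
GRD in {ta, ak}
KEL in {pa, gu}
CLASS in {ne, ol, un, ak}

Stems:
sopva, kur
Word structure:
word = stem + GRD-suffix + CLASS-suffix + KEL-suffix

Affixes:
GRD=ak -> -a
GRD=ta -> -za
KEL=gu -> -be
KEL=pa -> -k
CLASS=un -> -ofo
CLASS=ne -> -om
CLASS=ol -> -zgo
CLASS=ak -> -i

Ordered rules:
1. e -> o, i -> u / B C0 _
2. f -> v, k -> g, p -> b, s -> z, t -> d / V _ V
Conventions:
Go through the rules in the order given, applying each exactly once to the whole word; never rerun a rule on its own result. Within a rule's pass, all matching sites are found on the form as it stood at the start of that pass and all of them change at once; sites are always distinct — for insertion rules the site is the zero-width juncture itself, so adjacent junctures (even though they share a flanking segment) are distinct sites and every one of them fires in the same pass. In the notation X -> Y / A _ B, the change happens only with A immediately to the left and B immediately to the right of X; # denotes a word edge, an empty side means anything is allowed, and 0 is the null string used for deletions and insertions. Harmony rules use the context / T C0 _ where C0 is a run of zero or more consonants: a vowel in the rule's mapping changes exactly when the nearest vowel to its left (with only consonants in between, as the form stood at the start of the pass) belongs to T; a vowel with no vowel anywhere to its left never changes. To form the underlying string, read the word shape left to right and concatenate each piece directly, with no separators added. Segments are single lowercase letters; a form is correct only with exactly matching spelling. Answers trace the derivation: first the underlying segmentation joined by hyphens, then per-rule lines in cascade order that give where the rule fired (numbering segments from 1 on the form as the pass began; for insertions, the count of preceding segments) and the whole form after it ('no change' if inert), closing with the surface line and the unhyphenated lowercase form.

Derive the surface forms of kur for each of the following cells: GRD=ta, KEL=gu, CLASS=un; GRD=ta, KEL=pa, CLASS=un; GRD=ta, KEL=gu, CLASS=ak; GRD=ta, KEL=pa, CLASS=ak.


cell GRD=ta, KEL=gu, CLASS=un:
underlying: kur-za-ofo-be
1. e -> o, i -> u / B C0 _: fires at position(s) 10: kurzaofobo
2. f -> v, k -> g, p -> b, s -> z, t -> d / V _ V: fires at position(s) 7: kurzaovobo
surface: kurzaovobo

cell GRD=ta, KEL=pa, CLASS=un:
underlying: kur-za-ofo-k
1. e -> o, i -> u / B C0 _: no change
2. f -> v, k -> g, p -> b, s -> z, t -> d / V _ V: fires at position(s) 7: kurzaovok
surface: kurzaovok

cell GRD=ta, KEL=gu, CLASS=ak:
underlying: kur-za-i-be
1. e -> o, i -> u / B C0 _: fires at position(s) 6: kurzaube
2. f -> v, k -> g, p -> b, s -> z, t -> d / V _ V: no change
surface: kurzaube

cell GRD=ta, KEL=pa, CLASS=ak:
underlying: kur-za-i-k
1. e -> o, i -> u / B C0 _: fires at position(s) 6: kurzauk
2. f -> v, k -> g, p -> b, s -> z, t -> d / V _ V: no change
surface: kurzauk


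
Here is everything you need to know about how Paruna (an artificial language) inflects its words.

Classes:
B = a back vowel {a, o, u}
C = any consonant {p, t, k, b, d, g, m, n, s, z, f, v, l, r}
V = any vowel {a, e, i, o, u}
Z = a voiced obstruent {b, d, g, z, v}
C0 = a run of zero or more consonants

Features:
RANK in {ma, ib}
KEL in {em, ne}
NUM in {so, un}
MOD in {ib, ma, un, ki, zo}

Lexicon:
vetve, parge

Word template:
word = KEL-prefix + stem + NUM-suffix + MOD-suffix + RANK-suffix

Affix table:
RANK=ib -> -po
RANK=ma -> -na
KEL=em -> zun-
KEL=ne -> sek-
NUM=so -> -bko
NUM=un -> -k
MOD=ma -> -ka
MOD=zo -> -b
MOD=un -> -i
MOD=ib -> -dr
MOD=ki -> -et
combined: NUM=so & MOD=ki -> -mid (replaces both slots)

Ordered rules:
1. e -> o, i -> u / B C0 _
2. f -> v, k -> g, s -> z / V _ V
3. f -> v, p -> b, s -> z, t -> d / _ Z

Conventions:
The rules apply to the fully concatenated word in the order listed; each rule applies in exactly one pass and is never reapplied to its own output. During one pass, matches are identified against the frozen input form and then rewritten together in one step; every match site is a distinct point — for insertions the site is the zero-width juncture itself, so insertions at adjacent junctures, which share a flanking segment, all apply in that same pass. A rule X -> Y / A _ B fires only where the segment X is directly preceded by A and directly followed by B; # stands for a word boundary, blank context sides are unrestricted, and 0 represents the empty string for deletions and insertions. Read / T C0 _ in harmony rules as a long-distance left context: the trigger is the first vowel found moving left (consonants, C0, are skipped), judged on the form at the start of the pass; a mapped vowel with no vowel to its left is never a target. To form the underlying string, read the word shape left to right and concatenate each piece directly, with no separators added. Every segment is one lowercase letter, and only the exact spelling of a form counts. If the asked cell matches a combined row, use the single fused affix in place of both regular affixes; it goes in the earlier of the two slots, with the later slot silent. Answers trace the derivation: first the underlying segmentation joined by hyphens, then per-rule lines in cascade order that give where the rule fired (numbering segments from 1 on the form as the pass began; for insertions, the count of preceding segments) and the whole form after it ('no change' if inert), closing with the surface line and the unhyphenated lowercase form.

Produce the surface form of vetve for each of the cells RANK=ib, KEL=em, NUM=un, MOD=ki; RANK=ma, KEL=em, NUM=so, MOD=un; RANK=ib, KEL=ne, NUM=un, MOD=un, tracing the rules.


cell RANK=ib, KEL=em, NUM=un, MOD=ki:
underlying: zun-vetve-k-et-po
1. e -> o, i -> u / B C0 _: fires at position(s) 5: zunvotveketpo
2. f -> v, k -> g, s -> z / V _ V: fires at position(s) 9: zunvotvegetpo
3. f -> v, p -> b, s -> z, t -> d / _ Z: fires at position(s) 6: zunvodvegetpo
surface: zunvodvegetpo

cell RANK=ma, KEL=em, NUM=so, MOD=un:
underlying: zun-vetve-bko-i-na
1. e -> o, i -> u / B C0 _: fires at position(s) 5, 12: zunvotvebkouna
2. f -> v, k -> g, s -> z / V _ V: no change
3. f -> v, p -> b, s -> z, t -> d / _ Z: fires at position(s) 6: zunvodvebkouna
surface: zunvodvebkouna

cell RANK=ib, KEL=ne, NUM=un, MOD=un:
underlying: sek-vetve-k-i-po
1. e -> o, i -> u / B C0 _: no change
2. f -> v, k -> g, s -> z / V _ V: fires at position(s) 9: sekvetvegipo
3. f -> v, p -> b, s -> z, t -> d / _ Z: fires at position(s) 6: sekvedvegipo
surface: sekvedvegipo
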